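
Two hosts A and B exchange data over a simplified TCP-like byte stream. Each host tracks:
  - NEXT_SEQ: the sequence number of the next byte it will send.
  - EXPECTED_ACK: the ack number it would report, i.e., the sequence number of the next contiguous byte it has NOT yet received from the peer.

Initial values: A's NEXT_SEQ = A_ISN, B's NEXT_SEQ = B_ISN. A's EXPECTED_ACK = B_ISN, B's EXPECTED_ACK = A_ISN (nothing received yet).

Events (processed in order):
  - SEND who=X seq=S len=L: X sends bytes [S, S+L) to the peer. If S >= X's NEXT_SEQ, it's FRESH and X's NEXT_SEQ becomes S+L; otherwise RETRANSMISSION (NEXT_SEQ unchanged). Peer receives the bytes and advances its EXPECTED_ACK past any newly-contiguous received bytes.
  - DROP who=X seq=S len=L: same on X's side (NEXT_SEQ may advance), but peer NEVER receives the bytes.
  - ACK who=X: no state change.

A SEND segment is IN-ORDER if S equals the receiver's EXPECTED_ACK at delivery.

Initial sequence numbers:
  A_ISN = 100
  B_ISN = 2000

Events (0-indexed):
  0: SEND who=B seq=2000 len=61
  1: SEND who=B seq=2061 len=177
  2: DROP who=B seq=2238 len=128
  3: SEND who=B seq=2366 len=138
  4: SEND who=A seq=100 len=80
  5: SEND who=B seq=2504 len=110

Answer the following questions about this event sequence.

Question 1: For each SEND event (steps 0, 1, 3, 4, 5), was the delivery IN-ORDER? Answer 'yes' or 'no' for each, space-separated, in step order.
Step 0: SEND seq=2000 -> in-order
Step 1: SEND seq=2061 -> in-order
Step 3: SEND seq=2366 -> out-of-order
Step 4: SEND seq=100 -> in-order
Step 5: SEND seq=2504 -> out-of-order

Answer: yes yes no yes no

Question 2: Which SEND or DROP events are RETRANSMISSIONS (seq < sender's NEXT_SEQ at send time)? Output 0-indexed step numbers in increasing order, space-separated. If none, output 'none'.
Answer: none

Derivation:
Step 0: SEND seq=2000 -> fresh
Step 1: SEND seq=2061 -> fresh
Step 2: DROP seq=2238 -> fresh
Step 3: SEND seq=2366 -> fresh
Step 4: SEND seq=100 -> fresh
Step 5: SEND seq=2504 -> fresh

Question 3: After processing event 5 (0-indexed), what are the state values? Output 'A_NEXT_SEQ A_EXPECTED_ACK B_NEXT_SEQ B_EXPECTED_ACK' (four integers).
After event 0: A_seq=100 A_ack=2061 B_seq=2061 B_ack=100
After event 1: A_seq=100 A_ack=2238 B_seq=2238 B_ack=100
After event 2: A_seq=100 A_ack=2238 B_seq=2366 B_ack=100
After event 3: A_seq=100 A_ack=2238 B_seq=2504 B_ack=100
After event 4: A_seq=180 A_ack=2238 B_seq=2504 B_ack=180
After event 5: A_seq=180 A_ack=2238 B_seq=2614 B_ack=180

180 2238 2614 180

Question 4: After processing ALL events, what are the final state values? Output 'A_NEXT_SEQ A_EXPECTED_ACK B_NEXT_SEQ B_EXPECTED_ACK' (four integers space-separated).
After event 0: A_seq=100 A_ack=2061 B_seq=2061 B_ack=100
After event 1: A_seq=100 A_ack=2238 B_seq=2238 B_ack=100
After event 2: A_seq=100 A_ack=2238 B_seq=2366 B_ack=100
After event 3: A_seq=100 A_ack=2238 B_seq=2504 B_ack=100
After event 4: A_seq=180 A_ack=2238 B_seq=2504 B_ack=180
After event 5: A_seq=180 A_ack=2238 B_seq=2614 B_ack=180

Answer: 180 2238 2614 180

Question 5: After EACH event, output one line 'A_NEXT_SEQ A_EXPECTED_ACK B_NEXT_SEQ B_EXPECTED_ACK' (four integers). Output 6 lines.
100 2061 2061 100
100 2238 2238 100
100 2238 2366 100
100 2238 2504 100
180 2238 2504 180
180 2238 2614 180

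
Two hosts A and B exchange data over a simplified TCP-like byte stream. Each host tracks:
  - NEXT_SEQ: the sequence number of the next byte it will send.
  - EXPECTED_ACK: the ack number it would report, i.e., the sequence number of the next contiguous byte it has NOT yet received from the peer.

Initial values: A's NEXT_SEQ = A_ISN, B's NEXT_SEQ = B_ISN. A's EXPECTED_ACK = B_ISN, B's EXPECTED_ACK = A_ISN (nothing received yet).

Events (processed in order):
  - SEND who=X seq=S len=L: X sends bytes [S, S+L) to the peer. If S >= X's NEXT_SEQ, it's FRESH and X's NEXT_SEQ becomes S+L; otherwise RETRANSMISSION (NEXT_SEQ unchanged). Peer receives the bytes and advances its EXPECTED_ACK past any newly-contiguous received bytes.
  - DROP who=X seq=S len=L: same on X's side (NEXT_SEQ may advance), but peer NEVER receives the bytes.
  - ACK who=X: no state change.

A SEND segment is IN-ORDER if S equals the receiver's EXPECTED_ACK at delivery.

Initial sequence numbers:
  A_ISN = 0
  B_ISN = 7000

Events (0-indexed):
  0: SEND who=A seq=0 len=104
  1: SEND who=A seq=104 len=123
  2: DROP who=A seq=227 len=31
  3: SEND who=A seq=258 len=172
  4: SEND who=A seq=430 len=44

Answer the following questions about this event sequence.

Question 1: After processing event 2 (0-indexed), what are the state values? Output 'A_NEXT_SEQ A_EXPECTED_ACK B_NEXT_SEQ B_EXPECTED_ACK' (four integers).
After event 0: A_seq=104 A_ack=7000 B_seq=7000 B_ack=104
After event 1: A_seq=227 A_ack=7000 B_seq=7000 B_ack=227
After event 2: A_seq=258 A_ack=7000 B_seq=7000 B_ack=227

258 7000 7000 227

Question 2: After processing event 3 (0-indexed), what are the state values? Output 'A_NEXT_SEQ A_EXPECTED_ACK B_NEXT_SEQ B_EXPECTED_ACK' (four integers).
After event 0: A_seq=104 A_ack=7000 B_seq=7000 B_ack=104
After event 1: A_seq=227 A_ack=7000 B_seq=7000 B_ack=227
After event 2: A_seq=258 A_ack=7000 B_seq=7000 B_ack=227
After event 3: A_seq=430 A_ack=7000 B_seq=7000 B_ack=227

430 7000 7000 227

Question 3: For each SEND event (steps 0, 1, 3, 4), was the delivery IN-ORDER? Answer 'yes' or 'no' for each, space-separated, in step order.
Step 0: SEND seq=0 -> in-order
Step 1: SEND seq=104 -> in-order
Step 3: SEND seq=258 -> out-of-order
Step 4: SEND seq=430 -> out-of-order

Answer: yes yes no no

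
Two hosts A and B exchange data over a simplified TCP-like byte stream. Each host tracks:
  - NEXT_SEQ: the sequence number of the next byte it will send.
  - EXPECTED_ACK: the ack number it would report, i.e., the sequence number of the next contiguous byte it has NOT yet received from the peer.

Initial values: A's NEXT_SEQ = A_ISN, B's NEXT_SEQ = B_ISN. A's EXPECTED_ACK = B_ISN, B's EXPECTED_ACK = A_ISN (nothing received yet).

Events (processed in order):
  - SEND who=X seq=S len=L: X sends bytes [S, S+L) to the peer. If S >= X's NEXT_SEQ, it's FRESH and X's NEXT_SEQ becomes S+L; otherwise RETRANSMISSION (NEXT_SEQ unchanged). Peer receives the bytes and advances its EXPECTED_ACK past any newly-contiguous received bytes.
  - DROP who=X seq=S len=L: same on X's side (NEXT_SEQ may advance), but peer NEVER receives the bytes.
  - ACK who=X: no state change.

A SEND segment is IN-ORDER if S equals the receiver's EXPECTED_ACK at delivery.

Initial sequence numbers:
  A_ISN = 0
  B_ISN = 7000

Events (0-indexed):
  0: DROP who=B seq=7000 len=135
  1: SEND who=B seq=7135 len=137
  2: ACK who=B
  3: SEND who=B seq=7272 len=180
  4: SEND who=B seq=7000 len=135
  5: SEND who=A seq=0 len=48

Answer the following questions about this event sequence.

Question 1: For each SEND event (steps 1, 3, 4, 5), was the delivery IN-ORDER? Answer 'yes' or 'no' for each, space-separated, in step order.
Answer: no no yes yes

Derivation:
Step 1: SEND seq=7135 -> out-of-order
Step 3: SEND seq=7272 -> out-of-order
Step 4: SEND seq=7000 -> in-order
Step 5: SEND seq=0 -> in-order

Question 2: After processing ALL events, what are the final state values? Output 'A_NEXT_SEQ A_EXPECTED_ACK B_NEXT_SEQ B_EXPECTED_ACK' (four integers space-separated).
Answer: 48 7452 7452 48

Derivation:
After event 0: A_seq=0 A_ack=7000 B_seq=7135 B_ack=0
After event 1: A_seq=0 A_ack=7000 B_seq=7272 B_ack=0
After event 2: A_seq=0 A_ack=7000 B_seq=7272 B_ack=0
After event 3: A_seq=0 A_ack=7000 B_seq=7452 B_ack=0
After event 4: A_seq=0 A_ack=7452 B_seq=7452 B_ack=0
After event 5: A_seq=48 A_ack=7452 B_seq=7452 B_ack=48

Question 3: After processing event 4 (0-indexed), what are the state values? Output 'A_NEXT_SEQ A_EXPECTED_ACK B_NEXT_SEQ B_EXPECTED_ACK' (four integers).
After event 0: A_seq=0 A_ack=7000 B_seq=7135 B_ack=0
After event 1: A_seq=0 A_ack=7000 B_seq=7272 B_ack=0
After event 2: A_seq=0 A_ack=7000 B_seq=7272 B_ack=0
After event 3: A_seq=0 A_ack=7000 B_seq=7452 B_ack=0
After event 4: A_seq=0 A_ack=7452 B_seq=7452 B_ack=0

0 7452 7452 0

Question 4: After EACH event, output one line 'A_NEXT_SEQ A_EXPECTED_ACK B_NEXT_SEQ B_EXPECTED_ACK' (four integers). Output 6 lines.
0 7000 7135 0
0 7000 7272 0
0 7000 7272 0
0 7000 7452 0
0 7452 7452 0
48 7452 7452 48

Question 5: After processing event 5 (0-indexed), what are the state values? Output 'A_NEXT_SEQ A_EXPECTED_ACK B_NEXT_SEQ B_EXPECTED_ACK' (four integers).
After event 0: A_seq=0 A_ack=7000 B_seq=7135 B_ack=0
After event 1: A_seq=0 A_ack=7000 B_seq=7272 B_ack=0
After event 2: A_seq=0 A_ack=7000 B_seq=7272 B_ack=0
After event 3: A_seq=0 A_ack=7000 B_seq=7452 B_ack=0
After event 4: A_seq=0 A_ack=7452 B_seq=7452 B_ack=0
After event 5: A_seq=48 A_ack=7452 B_seq=7452 B_ack=48

48 7452 7452 48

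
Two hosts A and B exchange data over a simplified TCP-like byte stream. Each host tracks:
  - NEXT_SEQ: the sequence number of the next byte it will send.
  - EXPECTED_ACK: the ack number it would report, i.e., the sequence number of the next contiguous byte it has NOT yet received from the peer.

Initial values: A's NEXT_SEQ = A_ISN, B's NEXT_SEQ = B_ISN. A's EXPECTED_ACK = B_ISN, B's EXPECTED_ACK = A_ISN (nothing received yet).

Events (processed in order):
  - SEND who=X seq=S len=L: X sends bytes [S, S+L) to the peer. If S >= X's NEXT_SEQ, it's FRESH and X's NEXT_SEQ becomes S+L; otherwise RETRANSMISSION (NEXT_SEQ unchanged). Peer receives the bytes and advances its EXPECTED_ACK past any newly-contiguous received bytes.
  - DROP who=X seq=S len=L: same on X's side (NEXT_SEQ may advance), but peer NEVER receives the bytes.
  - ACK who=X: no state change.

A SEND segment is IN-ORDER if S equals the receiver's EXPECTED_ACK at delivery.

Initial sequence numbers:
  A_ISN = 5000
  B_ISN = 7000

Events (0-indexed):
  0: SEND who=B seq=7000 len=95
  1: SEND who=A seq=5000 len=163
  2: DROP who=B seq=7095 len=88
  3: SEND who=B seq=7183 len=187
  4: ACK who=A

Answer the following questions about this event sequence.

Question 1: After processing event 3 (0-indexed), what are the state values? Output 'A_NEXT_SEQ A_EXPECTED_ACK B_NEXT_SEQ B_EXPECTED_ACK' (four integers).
After event 0: A_seq=5000 A_ack=7095 B_seq=7095 B_ack=5000
After event 1: A_seq=5163 A_ack=7095 B_seq=7095 B_ack=5163
After event 2: A_seq=5163 A_ack=7095 B_seq=7183 B_ack=5163
After event 3: A_seq=5163 A_ack=7095 B_seq=7370 B_ack=5163

5163 7095 7370 5163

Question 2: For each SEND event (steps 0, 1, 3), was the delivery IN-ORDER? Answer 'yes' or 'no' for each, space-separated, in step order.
Answer: yes yes no

Derivation:
Step 0: SEND seq=7000 -> in-order
Step 1: SEND seq=5000 -> in-order
Step 3: SEND seq=7183 -> out-of-order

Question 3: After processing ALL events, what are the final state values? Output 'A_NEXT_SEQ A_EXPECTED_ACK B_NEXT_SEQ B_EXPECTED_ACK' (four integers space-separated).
After event 0: A_seq=5000 A_ack=7095 B_seq=7095 B_ack=5000
After event 1: A_seq=5163 A_ack=7095 B_seq=7095 B_ack=5163
After event 2: A_seq=5163 A_ack=7095 B_seq=7183 B_ack=5163
After event 3: A_seq=5163 A_ack=7095 B_seq=7370 B_ack=5163
After event 4: A_seq=5163 A_ack=7095 B_seq=7370 B_ack=5163

Answer: 5163 7095 7370 5163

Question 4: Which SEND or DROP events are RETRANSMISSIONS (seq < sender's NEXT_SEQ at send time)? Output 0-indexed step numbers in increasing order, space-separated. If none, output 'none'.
Answer: none

Derivation:
Step 0: SEND seq=7000 -> fresh
Step 1: SEND seq=5000 -> fresh
Step 2: DROP seq=7095 -> fresh
Step 3: SEND seq=7183 -> fresh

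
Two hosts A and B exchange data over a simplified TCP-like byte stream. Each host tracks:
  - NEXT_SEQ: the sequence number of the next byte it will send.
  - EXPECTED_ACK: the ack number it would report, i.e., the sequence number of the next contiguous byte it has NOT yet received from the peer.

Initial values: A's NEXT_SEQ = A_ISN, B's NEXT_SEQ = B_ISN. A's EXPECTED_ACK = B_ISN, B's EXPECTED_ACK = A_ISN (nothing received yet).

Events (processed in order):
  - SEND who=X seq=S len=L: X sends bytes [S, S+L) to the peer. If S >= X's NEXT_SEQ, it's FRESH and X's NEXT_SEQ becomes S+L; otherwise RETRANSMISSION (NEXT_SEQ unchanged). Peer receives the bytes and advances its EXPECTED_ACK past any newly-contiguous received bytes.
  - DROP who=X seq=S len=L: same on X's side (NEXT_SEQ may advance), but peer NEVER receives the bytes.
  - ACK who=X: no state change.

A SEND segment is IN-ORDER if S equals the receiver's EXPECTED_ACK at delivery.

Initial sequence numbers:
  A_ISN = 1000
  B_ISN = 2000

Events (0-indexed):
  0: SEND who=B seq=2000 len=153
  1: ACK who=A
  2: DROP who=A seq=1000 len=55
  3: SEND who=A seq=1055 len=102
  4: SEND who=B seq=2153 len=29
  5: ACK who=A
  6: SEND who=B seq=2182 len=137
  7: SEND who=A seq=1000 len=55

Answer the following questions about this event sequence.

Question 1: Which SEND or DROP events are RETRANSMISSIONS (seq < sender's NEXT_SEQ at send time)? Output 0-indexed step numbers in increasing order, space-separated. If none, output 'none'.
Step 0: SEND seq=2000 -> fresh
Step 2: DROP seq=1000 -> fresh
Step 3: SEND seq=1055 -> fresh
Step 4: SEND seq=2153 -> fresh
Step 6: SEND seq=2182 -> fresh
Step 7: SEND seq=1000 -> retransmit

Answer: 7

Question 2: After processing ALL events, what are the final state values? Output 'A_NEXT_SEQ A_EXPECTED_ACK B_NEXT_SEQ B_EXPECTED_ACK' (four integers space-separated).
Answer: 1157 2319 2319 1157

Derivation:
After event 0: A_seq=1000 A_ack=2153 B_seq=2153 B_ack=1000
After event 1: A_seq=1000 A_ack=2153 B_seq=2153 B_ack=1000
After event 2: A_seq=1055 A_ack=2153 B_seq=2153 B_ack=1000
After event 3: A_seq=1157 A_ack=2153 B_seq=2153 B_ack=1000
After event 4: A_seq=1157 A_ack=2182 B_seq=2182 B_ack=1000
After event 5: A_seq=1157 A_ack=2182 B_seq=2182 B_ack=1000
After event 6: A_seq=1157 A_ack=2319 B_seq=2319 B_ack=1000
After event 7: A_seq=1157 A_ack=2319 B_seq=2319 B_ack=1157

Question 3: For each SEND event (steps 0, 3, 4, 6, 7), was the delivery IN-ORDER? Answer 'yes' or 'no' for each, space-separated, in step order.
Step 0: SEND seq=2000 -> in-order
Step 3: SEND seq=1055 -> out-of-order
Step 4: SEND seq=2153 -> in-order
Step 6: SEND seq=2182 -> in-order
Step 7: SEND seq=1000 -> in-order

Answer: yes no yes yes yes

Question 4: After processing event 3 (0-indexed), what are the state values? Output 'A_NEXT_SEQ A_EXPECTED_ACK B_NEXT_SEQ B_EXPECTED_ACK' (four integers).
After event 0: A_seq=1000 A_ack=2153 B_seq=2153 B_ack=1000
After event 1: A_seq=1000 A_ack=2153 B_seq=2153 B_ack=1000
After event 2: A_seq=1055 A_ack=2153 B_seq=2153 B_ack=1000
After event 3: A_seq=1157 A_ack=2153 B_seq=2153 B_ack=1000

1157 2153 2153 1000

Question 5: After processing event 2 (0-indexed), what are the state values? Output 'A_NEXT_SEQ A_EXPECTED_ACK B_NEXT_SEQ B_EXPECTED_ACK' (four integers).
After event 0: A_seq=1000 A_ack=2153 B_seq=2153 B_ack=1000
After event 1: A_seq=1000 A_ack=2153 B_seq=2153 B_ack=1000
After event 2: A_seq=1055 A_ack=2153 B_seq=2153 B_ack=1000

1055 2153 2153 1000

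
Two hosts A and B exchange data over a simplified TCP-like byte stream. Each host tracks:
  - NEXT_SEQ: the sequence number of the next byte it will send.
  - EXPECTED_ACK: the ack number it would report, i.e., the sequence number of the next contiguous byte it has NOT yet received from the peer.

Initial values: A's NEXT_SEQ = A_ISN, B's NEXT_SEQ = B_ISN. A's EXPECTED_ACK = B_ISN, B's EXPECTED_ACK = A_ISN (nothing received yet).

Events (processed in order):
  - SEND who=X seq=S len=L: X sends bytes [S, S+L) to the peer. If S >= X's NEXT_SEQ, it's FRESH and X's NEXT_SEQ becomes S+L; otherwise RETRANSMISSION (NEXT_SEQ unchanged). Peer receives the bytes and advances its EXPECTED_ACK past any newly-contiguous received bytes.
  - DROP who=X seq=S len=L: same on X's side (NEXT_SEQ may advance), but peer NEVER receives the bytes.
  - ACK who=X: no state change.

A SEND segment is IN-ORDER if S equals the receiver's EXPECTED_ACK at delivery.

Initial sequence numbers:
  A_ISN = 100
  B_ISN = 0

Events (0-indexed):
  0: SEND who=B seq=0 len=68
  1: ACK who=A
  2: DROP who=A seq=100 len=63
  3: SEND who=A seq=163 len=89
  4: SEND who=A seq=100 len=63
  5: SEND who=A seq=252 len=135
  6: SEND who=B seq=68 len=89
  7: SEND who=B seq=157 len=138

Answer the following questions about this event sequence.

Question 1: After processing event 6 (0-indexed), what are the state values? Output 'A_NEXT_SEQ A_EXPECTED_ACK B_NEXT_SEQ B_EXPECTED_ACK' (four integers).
After event 0: A_seq=100 A_ack=68 B_seq=68 B_ack=100
After event 1: A_seq=100 A_ack=68 B_seq=68 B_ack=100
After event 2: A_seq=163 A_ack=68 B_seq=68 B_ack=100
After event 3: A_seq=252 A_ack=68 B_seq=68 B_ack=100
After event 4: A_seq=252 A_ack=68 B_seq=68 B_ack=252
After event 5: A_seq=387 A_ack=68 B_seq=68 B_ack=387
After event 6: A_seq=387 A_ack=157 B_seq=157 B_ack=387

387 157 157 387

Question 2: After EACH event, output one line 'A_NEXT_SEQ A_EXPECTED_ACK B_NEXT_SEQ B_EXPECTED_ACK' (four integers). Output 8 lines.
100 68 68 100
100 68 68 100
163 68 68 100
252 68 68 100
252 68 68 252
387 68 68 387
387 157 157 387
387 295 295 387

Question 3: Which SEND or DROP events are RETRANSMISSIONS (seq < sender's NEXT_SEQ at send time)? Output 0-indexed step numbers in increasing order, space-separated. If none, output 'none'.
Step 0: SEND seq=0 -> fresh
Step 2: DROP seq=100 -> fresh
Step 3: SEND seq=163 -> fresh
Step 4: SEND seq=100 -> retransmit
Step 5: SEND seq=252 -> fresh
Step 6: SEND seq=68 -> fresh
Step 7: SEND seq=157 -> fresh

Answer: 4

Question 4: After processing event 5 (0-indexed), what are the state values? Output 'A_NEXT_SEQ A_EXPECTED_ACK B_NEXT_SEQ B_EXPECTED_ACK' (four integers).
After event 0: A_seq=100 A_ack=68 B_seq=68 B_ack=100
After event 1: A_seq=100 A_ack=68 B_seq=68 B_ack=100
After event 2: A_seq=163 A_ack=68 B_seq=68 B_ack=100
After event 3: A_seq=252 A_ack=68 B_seq=68 B_ack=100
After event 4: A_seq=252 A_ack=68 B_seq=68 B_ack=252
After event 5: A_seq=387 A_ack=68 B_seq=68 B_ack=387

387 68 68 387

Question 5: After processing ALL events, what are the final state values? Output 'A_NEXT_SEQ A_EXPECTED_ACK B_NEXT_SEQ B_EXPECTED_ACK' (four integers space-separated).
After event 0: A_seq=100 A_ack=68 B_seq=68 B_ack=100
After event 1: A_seq=100 A_ack=68 B_seq=68 B_ack=100
After event 2: A_seq=163 A_ack=68 B_seq=68 B_ack=100
After event 3: A_seq=252 A_ack=68 B_seq=68 B_ack=100
After event 4: A_seq=252 A_ack=68 B_seq=68 B_ack=252
After event 5: A_seq=387 A_ack=68 B_seq=68 B_ack=387
After event 6: A_seq=387 A_ack=157 B_seq=157 B_ack=387
After event 7: A_seq=387 A_ack=295 B_seq=295 B_ack=387

Answer: 387 295 295 387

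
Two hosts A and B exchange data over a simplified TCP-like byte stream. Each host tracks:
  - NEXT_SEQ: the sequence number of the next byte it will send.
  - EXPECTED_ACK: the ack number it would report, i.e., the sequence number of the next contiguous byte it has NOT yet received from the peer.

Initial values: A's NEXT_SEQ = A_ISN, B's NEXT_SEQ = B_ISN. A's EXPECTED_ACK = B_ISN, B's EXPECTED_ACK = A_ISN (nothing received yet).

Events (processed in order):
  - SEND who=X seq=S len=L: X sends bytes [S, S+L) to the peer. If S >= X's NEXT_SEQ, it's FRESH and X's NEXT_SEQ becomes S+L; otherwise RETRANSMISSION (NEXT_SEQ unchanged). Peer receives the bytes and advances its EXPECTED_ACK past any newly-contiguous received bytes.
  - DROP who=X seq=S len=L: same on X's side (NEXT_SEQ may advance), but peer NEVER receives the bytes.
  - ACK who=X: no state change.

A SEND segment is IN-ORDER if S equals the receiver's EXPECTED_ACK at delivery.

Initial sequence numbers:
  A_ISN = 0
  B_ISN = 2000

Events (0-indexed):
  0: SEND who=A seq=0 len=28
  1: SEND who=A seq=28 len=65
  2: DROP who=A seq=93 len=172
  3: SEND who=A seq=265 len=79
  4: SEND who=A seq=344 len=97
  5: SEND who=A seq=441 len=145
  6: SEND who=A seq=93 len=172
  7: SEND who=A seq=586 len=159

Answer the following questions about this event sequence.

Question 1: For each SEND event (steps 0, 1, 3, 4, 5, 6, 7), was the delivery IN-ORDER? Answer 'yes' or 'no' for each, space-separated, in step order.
Answer: yes yes no no no yes yes

Derivation:
Step 0: SEND seq=0 -> in-order
Step 1: SEND seq=28 -> in-order
Step 3: SEND seq=265 -> out-of-order
Step 4: SEND seq=344 -> out-of-order
Step 5: SEND seq=441 -> out-of-order
Step 6: SEND seq=93 -> in-order
Step 7: SEND seq=586 -> in-order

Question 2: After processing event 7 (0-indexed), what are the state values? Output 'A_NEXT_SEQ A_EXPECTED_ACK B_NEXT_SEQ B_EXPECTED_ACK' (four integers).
After event 0: A_seq=28 A_ack=2000 B_seq=2000 B_ack=28
After event 1: A_seq=93 A_ack=2000 B_seq=2000 B_ack=93
After event 2: A_seq=265 A_ack=2000 B_seq=2000 B_ack=93
After event 3: A_seq=344 A_ack=2000 B_seq=2000 B_ack=93
After event 4: A_seq=441 A_ack=2000 B_seq=2000 B_ack=93
After event 5: A_seq=586 A_ack=2000 B_seq=2000 B_ack=93
After event 6: A_seq=586 A_ack=2000 B_seq=2000 B_ack=586
After event 7: A_seq=745 A_ack=2000 B_seq=2000 B_ack=745

745 2000 2000 745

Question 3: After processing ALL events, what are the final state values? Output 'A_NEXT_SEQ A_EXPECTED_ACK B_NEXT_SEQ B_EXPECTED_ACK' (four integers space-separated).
After event 0: A_seq=28 A_ack=2000 B_seq=2000 B_ack=28
After event 1: A_seq=93 A_ack=2000 B_seq=2000 B_ack=93
After event 2: A_seq=265 A_ack=2000 B_seq=2000 B_ack=93
After event 3: A_seq=344 A_ack=2000 B_seq=2000 B_ack=93
After event 4: A_seq=441 A_ack=2000 B_seq=2000 B_ack=93
After event 5: A_seq=586 A_ack=2000 B_seq=2000 B_ack=93
After event 6: A_seq=586 A_ack=2000 B_seq=2000 B_ack=586
After event 7: A_seq=745 A_ack=2000 B_seq=2000 B_ack=745

Answer: 745 2000 2000 745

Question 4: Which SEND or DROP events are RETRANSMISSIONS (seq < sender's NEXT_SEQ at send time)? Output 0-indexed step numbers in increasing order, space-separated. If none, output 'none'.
Step 0: SEND seq=0 -> fresh
Step 1: SEND seq=28 -> fresh
Step 2: DROP seq=93 -> fresh
Step 3: SEND seq=265 -> fresh
Step 4: SEND seq=344 -> fresh
Step 5: SEND seq=441 -> fresh
Step 6: SEND seq=93 -> retransmit
Step 7: SEND seq=586 -> fresh

Answer: 6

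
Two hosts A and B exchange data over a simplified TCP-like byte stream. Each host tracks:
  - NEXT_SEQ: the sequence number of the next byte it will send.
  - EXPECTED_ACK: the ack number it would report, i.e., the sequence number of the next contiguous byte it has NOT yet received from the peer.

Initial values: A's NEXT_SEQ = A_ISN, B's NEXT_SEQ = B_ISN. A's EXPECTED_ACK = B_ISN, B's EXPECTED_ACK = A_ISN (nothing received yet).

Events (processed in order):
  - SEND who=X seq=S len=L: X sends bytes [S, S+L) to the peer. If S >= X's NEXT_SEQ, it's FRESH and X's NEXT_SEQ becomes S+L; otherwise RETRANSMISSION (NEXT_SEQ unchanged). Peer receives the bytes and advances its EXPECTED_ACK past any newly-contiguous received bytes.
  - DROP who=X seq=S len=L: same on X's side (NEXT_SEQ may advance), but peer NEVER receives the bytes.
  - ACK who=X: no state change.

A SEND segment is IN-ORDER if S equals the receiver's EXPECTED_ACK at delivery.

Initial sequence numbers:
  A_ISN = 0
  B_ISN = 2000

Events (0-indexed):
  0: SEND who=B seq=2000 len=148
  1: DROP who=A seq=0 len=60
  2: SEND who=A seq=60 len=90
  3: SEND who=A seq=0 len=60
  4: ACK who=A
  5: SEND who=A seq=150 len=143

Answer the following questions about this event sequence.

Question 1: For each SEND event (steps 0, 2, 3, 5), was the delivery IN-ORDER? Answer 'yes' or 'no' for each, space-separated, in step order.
Step 0: SEND seq=2000 -> in-order
Step 2: SEND seq=60 -> out-of-order
Step 3: SEND seq=0 -> in-order
Step 5: SEND seq=150 -> in-order

Answer: yes no yes yes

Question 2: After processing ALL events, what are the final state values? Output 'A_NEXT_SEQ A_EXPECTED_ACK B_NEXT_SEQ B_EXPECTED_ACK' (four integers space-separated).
Answer: 293 2148 2148 293

Derivation:
After event 0: A_seq=0 A_ack=2148 B_seq=2148 B_ack=0
After event 1: A_seq=60 A_ack=2148 B_seq=2148 B_ack=0
After event 2: A_seq=150 A_ack=2148 B_seq=2148 B_ack=0
After event 3: A_seq=150 A_ack=2148 B_seq=2148 B_ack=150
After event 4: A_seq=150 A_ack=2148 B_seq=2148 B_ack=150
After event 5: A_seq=293 A_ack=2148 B_seq=2148 B_ack=293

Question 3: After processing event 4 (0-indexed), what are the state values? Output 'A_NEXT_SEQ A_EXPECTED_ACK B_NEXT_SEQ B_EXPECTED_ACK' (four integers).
After event 0: A_seq=0 A_ack=2148 B_seq=2148 B_ack=0
After event 1: A_seq=60 A_ack=2148 B_seq=2148 B_ack=0
After event 2: A_seq=150 A_ack=2148 B_seq=2148 B_ack=0
After event 3: A_seq=150 A_ack=2148 B_seq=2148 B_ack=150
After event 4: A_seq=150 A_ack=2148 B_seq=2148 B_ack=150

150 2148 2148 150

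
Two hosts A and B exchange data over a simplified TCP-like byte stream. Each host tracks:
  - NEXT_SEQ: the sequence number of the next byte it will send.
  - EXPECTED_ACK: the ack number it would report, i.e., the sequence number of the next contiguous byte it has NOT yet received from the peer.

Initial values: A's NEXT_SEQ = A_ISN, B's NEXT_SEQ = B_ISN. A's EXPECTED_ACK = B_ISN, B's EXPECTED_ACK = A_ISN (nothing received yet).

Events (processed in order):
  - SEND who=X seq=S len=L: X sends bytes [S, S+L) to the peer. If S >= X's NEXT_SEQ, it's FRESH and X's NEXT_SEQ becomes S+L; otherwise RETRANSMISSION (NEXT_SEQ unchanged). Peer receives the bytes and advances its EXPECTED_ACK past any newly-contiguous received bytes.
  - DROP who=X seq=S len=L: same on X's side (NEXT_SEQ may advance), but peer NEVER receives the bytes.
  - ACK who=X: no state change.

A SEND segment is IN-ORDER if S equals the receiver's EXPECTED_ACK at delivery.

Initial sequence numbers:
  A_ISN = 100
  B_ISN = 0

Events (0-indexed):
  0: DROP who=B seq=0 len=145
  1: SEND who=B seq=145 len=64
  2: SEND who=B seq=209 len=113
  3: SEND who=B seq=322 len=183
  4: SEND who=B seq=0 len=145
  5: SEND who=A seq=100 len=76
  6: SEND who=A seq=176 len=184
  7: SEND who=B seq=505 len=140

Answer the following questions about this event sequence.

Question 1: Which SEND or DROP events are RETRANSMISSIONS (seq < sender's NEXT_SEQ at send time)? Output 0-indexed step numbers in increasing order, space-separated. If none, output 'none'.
Answer: 4

Derivation:
Step 0: DROP seq=0 -> fresh
Step 1: SEND seq=145 -> fresh
Step 2: SEND seq=209 -> fresh
Step 3: SEND seq=322 -> fresh
Step 4: SEND seq=0 -> retransmit
Step 5: SEND seq=100 -> fresh
Step 6: SEND seq=176 -> fresh
Step 7: SEND seq=505 -> fresh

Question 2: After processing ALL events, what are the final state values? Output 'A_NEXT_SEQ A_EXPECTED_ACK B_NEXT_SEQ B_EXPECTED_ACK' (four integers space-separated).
Answer: 360 645 645 360

Derivation:
After event 0: A_seq=100 A_ack=0 B_seq=145 B_ack=100
After event 1: A_seq=100 A_ack=0 B_seq=209 B_ack=100
After event 2: A_seq=100 A_ack=0 B_seq=322 B_ack=100
After event 3: A_seq=100 A_ack=0 B_seq=505 B_ack=100
After event 4: A_seq=100 A_ack=505 B_seq=505 B_ack=100
After event 5: A_seq=176 A_ack=505 B_seq=505 B_ack=176
After event 6: A_seq=360 A_ack=505 B_seq=505 B_ack=360
After event 7: A_seq=360 A_ack=645 B_seq=645 B_ack=360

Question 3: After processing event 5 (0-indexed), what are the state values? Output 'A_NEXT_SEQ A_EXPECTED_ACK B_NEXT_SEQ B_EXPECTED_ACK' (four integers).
After event 0: A_seq=100 A_ack=0 B_seq=145 B_ack=100
After event 1: A_seq=100 A_ack=0 B_seq=209 B_ack=100
After event 2: A_seq=100 A_ack=0 B_seq=322 B_ack=100
After event 3: A_seq=100 A_ack=0 B_seq=505 B_ack=100
After event 4: A_seq=100 A_ack=505 B_seq=505 B_ack=100
After event 5: A_seq=176 A_ack=505 B_seq=505 B_ack=176

176 505 505 176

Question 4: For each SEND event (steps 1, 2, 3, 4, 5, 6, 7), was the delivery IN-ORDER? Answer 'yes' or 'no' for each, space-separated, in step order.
Step 1: SEND seq=145 -> out-of-order
Step 2: SEND seq=209 -> out-of-order
Step 3: SEND seq=322 -> out-of-order
Step 4: SEND seq=0 -> in-order
Step 5: SEND seq=100 -> in-order
Step 6: SEND seq=176 -> in-order
Step 7: SEND seq=505 -> in-order

Answer: no no no yes yes yes yes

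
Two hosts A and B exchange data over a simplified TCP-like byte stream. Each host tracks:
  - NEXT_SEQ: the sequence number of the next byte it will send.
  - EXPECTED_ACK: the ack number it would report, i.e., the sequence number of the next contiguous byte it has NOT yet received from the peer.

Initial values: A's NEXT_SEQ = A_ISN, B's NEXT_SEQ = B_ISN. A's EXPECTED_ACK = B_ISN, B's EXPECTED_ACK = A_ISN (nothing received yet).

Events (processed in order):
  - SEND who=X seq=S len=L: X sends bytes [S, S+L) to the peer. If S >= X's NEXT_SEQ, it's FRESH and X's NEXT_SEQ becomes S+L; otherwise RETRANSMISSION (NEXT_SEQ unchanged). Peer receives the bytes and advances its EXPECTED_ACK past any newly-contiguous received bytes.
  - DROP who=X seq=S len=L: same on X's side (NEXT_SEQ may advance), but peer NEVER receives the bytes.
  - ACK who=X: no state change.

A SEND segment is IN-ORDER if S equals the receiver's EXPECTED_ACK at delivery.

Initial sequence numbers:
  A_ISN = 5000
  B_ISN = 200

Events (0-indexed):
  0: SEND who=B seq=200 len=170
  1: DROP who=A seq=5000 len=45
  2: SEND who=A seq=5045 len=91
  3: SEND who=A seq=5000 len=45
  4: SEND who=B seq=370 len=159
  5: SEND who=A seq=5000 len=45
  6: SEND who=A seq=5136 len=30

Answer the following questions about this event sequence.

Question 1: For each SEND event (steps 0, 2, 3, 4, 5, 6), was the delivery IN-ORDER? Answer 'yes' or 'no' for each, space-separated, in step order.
Step 0: SEND seq=200 -> in-order
Step 2: SEND seq=5045 -> out-of-order
Step 3: SEND seq=5000 -> in-order
Step 4: SEND seq=370 -> in-order
Step 5: SEND seq=5000 -> out-of-order
Step 6: SEND seq=5136 -> in-order

Answer: yes no yes yes no yes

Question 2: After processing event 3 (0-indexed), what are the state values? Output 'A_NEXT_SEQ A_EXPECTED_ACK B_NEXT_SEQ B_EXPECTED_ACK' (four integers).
After event 0: A_seq=5000 A_ack=370 B_seq=370 B_ack=5000
After event 1: A_seq=5045 A_ack=370 B_seq=370 B_ack=5000
After event 2: A_seq=5136 A_ack=370 B_seq=370 B_ack=5000
After event 3: A_seq=5136 A_ack=370 B_seq=370 B_ack=5136

5136 370 370 5136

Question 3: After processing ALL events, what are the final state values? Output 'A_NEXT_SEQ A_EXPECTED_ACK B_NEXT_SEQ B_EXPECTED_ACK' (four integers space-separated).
Answer: 5166 529 529 5166

Derivation:
After event 0: A_seq=5000 A_ack=370 B_seq=370 B_ack=5000
After event 1: A_seq=5045 A_ack=370 B_seq=370 B_ack=5000
After event 2: A_seq=5136 A_ack=370 B_seq=370 B_ack=5000
After event 3: A_seq=5136 A_ack=370 B_seq=370 B_ack=5136
After event 4: A_seq=5136 A_ack=529 B_seq=529 B_ack=5136
After event 5: A_seq=5136 A_ack=529 B_seq=529 B_ack=5136
After event 6: A_seq=5166 A_ack=529 B_seq=529 B_ack=5166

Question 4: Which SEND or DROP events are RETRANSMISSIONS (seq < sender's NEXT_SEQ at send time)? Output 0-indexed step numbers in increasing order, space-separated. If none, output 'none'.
Answer: 3 5

Derivation:
Step 0: SEND seq=200 -> fresh
Step 1: DROP seq=5000 -> fresh
Step 2: SEND seq=5045 -> fresh
Step 3: SEND seq=5000 -> retransmit
Step 4: SEND seq=370 -> fresh
Step 5: SEND seq=5000 -> retransmit
Step 6: SEND seq=5136 -> fresh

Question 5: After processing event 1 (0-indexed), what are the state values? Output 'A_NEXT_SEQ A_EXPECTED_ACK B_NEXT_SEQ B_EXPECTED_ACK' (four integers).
After event 0: A_seq=5000 A_ack=370 B_seq=370 B_ack=5000
After event 1: A_seq=5045 A_ack=370 B_seq=370 B_ack=5000

5045 370 370 5000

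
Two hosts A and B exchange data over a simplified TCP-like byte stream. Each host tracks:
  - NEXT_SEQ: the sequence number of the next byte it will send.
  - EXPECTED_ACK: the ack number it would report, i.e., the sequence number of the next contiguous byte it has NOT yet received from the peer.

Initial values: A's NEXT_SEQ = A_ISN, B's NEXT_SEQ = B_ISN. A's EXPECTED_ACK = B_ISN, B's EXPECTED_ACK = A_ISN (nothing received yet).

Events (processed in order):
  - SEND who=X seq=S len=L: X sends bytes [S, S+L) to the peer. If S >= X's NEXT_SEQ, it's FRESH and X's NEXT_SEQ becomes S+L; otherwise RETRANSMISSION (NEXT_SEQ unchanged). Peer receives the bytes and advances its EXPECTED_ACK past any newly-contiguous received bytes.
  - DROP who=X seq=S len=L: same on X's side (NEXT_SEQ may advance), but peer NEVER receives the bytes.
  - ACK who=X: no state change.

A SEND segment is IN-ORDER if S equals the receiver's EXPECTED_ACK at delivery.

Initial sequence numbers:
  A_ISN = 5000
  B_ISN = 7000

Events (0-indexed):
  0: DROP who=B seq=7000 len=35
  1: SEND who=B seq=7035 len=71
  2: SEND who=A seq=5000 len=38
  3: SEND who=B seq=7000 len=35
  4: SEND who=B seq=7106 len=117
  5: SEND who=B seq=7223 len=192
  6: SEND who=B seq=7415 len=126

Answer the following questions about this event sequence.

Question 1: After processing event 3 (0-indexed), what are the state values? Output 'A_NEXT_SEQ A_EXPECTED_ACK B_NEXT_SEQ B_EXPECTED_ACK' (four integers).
After event 0: A_seq=5000 A_ack=7000 B_seq=7035 B_ack=5000
After event 1: A_seq=5000 A_ack=7000 B_seq=7106 B_ack=5000
After event 2: A_seq=5038 A_ack=7000 B_seq=7106 B_ack=5038
After event 3: A_seq=5038 A_ack=7106 B_seq=7106 B_ack=5038

5038 7106 7106 5038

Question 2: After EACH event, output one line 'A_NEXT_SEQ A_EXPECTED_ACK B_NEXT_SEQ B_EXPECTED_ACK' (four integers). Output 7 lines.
5000 7000 7035 5000
5000 7000 7106 5000
5038 7000 7106 5038
5038 7106 7106 5038
5038 7223 7223 5038
5038 7415 7415 5038
5038 7541 7541 5038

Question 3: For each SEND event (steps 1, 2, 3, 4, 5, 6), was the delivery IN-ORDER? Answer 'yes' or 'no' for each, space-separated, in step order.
Step 1: SEND seq=7035 -> out-of-order
Step 2: SEND seq=5000 -> in-order
Step 3: SEND seq=7000 -> in-order
Step 4: SEND seq=7106 -> in-order
Step 5: SEND seq=7223 -> in-order
Step 6: SEND seq=7415 -> in-order

Answer: no yes yes yes yes yes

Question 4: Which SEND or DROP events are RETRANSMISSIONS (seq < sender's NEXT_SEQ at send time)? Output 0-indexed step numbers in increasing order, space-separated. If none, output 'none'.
Step 0: DROP seq=7000 -> fresh
Step 1: SEND seq=7035 -> fresh
Step 2: SEND seq=5000 -> fresh
Step 3: SEND seq=7000 -> retransmit
Step 4: SEND seq=7106 -> fresh
Step 5: SEND seq=7223 -> fresh
Step 6: SEND seq=7415 -> fresh

Answer: 3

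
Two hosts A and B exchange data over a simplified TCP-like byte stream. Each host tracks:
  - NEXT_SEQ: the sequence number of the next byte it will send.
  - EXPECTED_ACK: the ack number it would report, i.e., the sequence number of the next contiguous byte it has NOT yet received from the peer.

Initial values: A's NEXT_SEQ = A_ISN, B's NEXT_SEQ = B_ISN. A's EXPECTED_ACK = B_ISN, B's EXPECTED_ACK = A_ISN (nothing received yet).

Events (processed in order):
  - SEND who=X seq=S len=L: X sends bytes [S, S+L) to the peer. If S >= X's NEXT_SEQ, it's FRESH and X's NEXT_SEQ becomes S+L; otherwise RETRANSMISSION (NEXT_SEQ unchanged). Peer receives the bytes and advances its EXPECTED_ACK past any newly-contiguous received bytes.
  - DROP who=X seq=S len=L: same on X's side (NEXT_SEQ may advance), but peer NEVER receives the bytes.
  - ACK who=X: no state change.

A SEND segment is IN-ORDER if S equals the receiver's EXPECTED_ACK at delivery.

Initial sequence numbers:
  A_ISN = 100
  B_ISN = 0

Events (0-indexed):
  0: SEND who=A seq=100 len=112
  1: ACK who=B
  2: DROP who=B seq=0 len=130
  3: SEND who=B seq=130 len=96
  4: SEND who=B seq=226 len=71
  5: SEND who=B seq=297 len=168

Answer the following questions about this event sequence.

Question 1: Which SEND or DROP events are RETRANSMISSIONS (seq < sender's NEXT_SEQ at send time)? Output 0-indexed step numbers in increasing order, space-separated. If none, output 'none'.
Answer: none

Derivation:
Step 0: SEND seq=100 -> fresh
Step 2: DROP seq=0 -> fresh
Step 3: SEND seq=130 -> fresh
Step 4: SEND seq=226 -> fresh
Step 5: SEND seq=297 -> fresh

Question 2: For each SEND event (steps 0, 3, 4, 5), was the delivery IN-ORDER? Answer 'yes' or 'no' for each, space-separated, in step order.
Answer: yes no no no

Derivation:
Step 0: SEND seq=100 -> in-order
Step 3: SEND seq=130 -> out-of-order
Step 4: SEND seq=226 -> out-of-order
Step 5: SEND seq=297 -> out-of-order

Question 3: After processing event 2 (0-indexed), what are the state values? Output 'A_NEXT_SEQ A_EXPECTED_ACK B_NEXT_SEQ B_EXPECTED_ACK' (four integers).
After event 0: A_seq=212 A_ack=0 B_seq=0 B_ack=212
After event 1: A_seq=212 A_ack=0 B_seq=0 B_ack=212
After event 2: A_seq=212 A_ack=0 B_seq=130 B_ack=212

212 0 130 212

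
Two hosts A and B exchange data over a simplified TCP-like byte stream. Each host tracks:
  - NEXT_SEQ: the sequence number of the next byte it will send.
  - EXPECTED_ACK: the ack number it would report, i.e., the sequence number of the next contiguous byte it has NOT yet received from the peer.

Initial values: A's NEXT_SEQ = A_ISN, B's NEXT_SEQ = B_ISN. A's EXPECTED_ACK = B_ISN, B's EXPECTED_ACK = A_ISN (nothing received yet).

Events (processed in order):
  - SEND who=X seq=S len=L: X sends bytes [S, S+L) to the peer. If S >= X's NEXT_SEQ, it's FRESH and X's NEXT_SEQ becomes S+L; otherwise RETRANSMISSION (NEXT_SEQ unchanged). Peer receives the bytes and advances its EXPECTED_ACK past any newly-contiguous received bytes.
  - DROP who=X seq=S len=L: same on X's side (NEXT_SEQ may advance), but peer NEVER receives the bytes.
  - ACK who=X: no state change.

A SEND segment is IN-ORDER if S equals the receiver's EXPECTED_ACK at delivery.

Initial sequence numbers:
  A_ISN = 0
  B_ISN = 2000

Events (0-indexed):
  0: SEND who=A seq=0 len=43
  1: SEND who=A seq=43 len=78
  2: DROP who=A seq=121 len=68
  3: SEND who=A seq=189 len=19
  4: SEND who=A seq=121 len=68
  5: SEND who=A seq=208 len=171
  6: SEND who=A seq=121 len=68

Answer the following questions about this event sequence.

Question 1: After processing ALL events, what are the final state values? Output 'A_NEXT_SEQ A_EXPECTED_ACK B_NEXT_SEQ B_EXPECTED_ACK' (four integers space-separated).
After event 0: A_seq=43 A_ack=2000 B_seq=2000 B_ack=43
After event 1: A_seq=121 A_ack=2000 B_seq=2000 B_ack=121
After event 2: A_seq=189 A_ack=2000 B_seq=2000 B_ack=121
After event 3: A_seq=208 A_ack=2000 B_seq=2000 B_ack=121
After event 4: A_seq=208 A_ack=2000 B_seq=2000 B_ack=208
After event 5: A_seq=379 A_ack=2000 B_seq=2000 B_ack=379
After event 6: A_seq=379 A_ack=2000 B_seq=2000 B_ack=379

Answer: 379 2000 2000 379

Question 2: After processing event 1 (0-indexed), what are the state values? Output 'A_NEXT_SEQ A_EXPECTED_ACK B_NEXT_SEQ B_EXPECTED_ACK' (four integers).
After event 0: A_seq=43 A_ack=2000 B_seq=2000 B_ack=43
After event 1: A_seq=121 A_ack=2000 B_seq=2000 B_ack=121

121 2000 2000 121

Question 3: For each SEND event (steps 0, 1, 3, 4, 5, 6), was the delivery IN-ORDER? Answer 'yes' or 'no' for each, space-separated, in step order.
Answer: yes yes no yes yes no

Derivation:
Step 0: SEND seq=0 -> in-order
Step 1: SEND seq=43 -> in-order
Step 3: SEND seq=189 -> out-of-order
Step 4: SEND seq=121 -> in-order
Step 5: SEND seq=208 -> in-order
Step 6: SEND seq=121 -> out-of-order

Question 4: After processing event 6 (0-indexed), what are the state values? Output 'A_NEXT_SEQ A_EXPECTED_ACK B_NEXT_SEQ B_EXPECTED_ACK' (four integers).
After event 0: A_seq=43 A_ack=2000 B_seq=2000 B_ack=43
After event 1: A_seq=121 A_ack=2000 B_seq=2000 B_ack=121
After event 2: A_seq=189 A_ack=2000 B_seq=2000 B_ack=121
After event 3: A_seq=208 A_ack=2000 B_seq=2000 B_ack=121
After event 4: A_seq=208 A_ack=2000 B_seq=2000 B_ack=208
After event 5: A_seq=379 A_ack=2000 B_seq=2000 B_ack=379
After event 6: A_seq=379 A_ack=2000 B_seq=2000 B_ack=379

379 2000 2000 379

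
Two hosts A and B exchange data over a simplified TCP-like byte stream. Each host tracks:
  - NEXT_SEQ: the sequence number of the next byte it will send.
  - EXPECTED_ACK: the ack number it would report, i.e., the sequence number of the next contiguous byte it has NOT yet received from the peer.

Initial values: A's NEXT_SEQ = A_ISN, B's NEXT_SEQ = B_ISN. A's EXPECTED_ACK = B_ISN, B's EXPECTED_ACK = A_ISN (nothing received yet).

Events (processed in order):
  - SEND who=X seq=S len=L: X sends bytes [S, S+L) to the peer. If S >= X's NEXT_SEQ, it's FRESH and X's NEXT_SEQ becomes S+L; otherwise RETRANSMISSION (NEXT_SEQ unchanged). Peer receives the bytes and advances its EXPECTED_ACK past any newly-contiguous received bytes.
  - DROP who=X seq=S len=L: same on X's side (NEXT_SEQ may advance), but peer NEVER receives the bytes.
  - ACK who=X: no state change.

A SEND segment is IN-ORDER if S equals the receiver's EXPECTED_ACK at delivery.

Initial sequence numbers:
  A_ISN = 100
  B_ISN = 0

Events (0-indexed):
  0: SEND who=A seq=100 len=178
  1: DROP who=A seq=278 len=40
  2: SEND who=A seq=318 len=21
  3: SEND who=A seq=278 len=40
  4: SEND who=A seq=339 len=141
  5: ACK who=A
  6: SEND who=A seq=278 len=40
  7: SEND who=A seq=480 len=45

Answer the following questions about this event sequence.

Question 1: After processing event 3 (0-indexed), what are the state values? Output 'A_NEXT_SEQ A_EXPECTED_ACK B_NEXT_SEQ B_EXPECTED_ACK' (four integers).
After event 0: A_seq=278 A_ack=0 B_seq=0 B_ack=278
After event 1: A_seq=318 A_ack=0 B_seq=0 B_ack=278
After event 2: A_seq=339 A_ack=0 B_seq=0 B_ack=278
After event 3: A_seq=339 A_ack=0 B_seq=0 B_ack=339

339 0 0 339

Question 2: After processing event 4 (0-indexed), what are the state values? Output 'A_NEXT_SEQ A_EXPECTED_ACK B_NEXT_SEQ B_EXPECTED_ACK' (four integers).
After event 0: A_seq=278 A_ack=0 B_seq=0 B_ack=278
After event 1: A_seq=318 A_ack=0 B_seq=0 B_ack=278
After event 2: A_seq=339 A_ack=0 B_seq=0 B_ack=278
After event 3: A_seq=339 A_ack=0 B_seq=0 B_ack=339
After event 4: A_seq=480 A_ack=0 B_seq=0 B_ack=480

480 0 0 480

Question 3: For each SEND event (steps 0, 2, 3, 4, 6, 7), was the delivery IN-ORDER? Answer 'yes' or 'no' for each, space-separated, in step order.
Step 0: SEND seq=100 -> in-order
Step 2: SEND seq=318 -> out-of-order
Step 3: SEND seq=278 -> in-order
Step 4: SEND seq=339 -> in-order
Step 6: SEND seq=278 -> out-of-order
Step 7: SEND seq=480 -> in-order

Answer: yes no yes yes no yes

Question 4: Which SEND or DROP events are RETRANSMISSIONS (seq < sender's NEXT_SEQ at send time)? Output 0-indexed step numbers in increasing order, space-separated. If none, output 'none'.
Answer: 3 6

Derivation:
Step 0: SEND seq=100 -> fresh
Step 1: DROP seq=278 -> fresh
Step 2: SEND seq=318 -> fresh
Step 3: SEND seq=278 -> retransmit
Step 4: SEND seq=339 -> fresh
Step 6: SEND seq=278 -> retransmit
Step 7: SEND seq=480 -> fresh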